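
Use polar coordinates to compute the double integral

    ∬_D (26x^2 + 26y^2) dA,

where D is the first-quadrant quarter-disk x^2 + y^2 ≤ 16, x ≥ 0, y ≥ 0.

The region D is 0 ≤ r ≤ 4, 0 ≤ θ ≤ π/2 in polar coordinates, where x = r cos(θ), y = r sin(θ), and dA = r dr dθ.

Under the substitution, the integrand becomes 26r^2, so

    ∬_D (26x^2 + 26y^2) dA = ∫_{0}^{π/2} ∫_{0}^{4} (26r^2) · r dr dθ.

Inner integral (in r): ∫_{0}^{4} (26r^2) · r dr = 1664.

Outer integral (in θ): ∫_{0}^{π/2} (1664) dθ = 832π.

Therefore ∬_D (26x^2 + 26y^2) dA = 832π.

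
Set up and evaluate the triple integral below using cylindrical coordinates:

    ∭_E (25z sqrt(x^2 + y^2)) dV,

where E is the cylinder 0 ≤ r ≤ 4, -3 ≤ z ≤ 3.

In cylindrical coordinates, x = r cos(θ), y = r sin(θ), z = z, and dV = r dr dθ dz.

The integrand becomes 25r z, so

    ∭_E (25z sqrt(x^2 + y^2)) dV = ∫_{0}^{2π} ∫_{0}^{4} ∫_{-3}^{3} (25r z) · r dz dr dθ.

Inner (z): 0.
Middle (r from 0 to 4): 0.
Outer (θ): 0.

Therefore the triple integral equals 0.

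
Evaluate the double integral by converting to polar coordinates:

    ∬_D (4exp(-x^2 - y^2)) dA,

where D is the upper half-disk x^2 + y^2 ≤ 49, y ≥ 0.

The region D is 0 ≤ r ≤ 7, 0 ≤ θ ≤ π in polar coordinates, where x = r cos(θ), y = r sin(θ), and dA = r dr dθ.

Under the substitution, the integrand becomes 4exp(-r^2), so

    ∬_D (4exp(-x^2 - y^2)) dA = ∫_{0}^{π} ∫_{0}^{7} (4exp(-r^2)) · r dr dθ.

Inner integral (in r): ∫_{0}^{7} (4exp(-r^2)) · r dr = 2 - 2exp(-49).

Outer integral (in θ): ∫_{0}^{π} (2 - 2exp(-49)) dθ = -2π exp(-49) + 2π.

Therefore ∬_D (4exp(-x^2 - y^2)) dA = -2π exp(-49) + 2π.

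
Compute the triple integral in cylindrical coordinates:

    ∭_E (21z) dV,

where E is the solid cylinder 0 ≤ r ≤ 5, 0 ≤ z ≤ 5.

In cylindrical coordinates, x = r cos(θ), y = r sin(θ), z = z, and dV = r dr dθ dz.

The integrand becomes 21z, so

    ∭_E (21z) dV = ∫_{0}^{2π} ∫_{0}^{5} ∫_{0}^{5} (21z) · r dz dr dθ.

Inner (z): 525r/2.
Middle (r from 0 to 5): 13125/4.
Outer (θ): 13125π/2.

Therefore the triple integral equals 13125π/2.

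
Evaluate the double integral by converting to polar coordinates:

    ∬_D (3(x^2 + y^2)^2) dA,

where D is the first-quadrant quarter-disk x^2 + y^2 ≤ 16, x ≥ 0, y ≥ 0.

The region D is 0 ≤ r ≤ 4, 0 ≤ θ ≤ π/2 in polar coordinates, where x = r cos(θ), y = r sin(θ), and dA = r dr dθ.

Under the substitution, the integrand becomes 3r^4, so

    ∬_D (3(x^2 + y^2)^2) dA = ∫_{0}^{π/2} ∫_{0}^{4} (3r^4) · r dr dθ.

Inner integral (in r): ∫_{0}^{4} (3r^4) · r dr = 2048.

Outer integral (in θ): ∫_{0}^{π/2} (2048) dθ = 1024π.

Therefore ∬_D (3(x^2 + y^2)^2) dA = 1024π.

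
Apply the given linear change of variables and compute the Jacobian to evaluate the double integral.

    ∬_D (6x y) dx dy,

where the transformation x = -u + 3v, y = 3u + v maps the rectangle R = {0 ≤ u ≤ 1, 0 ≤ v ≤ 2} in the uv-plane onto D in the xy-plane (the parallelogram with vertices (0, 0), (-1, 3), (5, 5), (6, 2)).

Compute the Jacobian determinant of (x, y) with respect to (u, v):

    ∂(x,y)/∂(u,v) = | -1  3 | = (-1)(1) - (3)(3) = -10.
                   | 3  1 |

Its absolute value is |J| = 10 (the area scaling factor).

Substituting x = -u + 3v, y = 3u + v into the integrand,

    6x y → -18u^2 + 48u v + 18v^2,

so the integral becomes

    ∬_R (-18u^2 + 48u v + 18v^2) · |J| du dv = ∫_0^1 ∫_0^2 (-180u^2 + 480u v + 180v^2) dv du.

Inner (v): -360u^2 + 960u + 480.
Outer (u): 840.

Therefore ∬_D (6x y) dx dy = 840.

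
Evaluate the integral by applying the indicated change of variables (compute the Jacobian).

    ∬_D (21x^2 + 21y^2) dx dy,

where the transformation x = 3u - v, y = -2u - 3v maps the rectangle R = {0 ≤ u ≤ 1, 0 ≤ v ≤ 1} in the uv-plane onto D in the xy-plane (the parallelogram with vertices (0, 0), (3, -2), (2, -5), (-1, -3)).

Compute the Jacobian determinant of (x, y) with respect to (u, v):

    ∂(x,y)/∂(u,v) = | 3  -1 | = (3)(-3) - (-1)(-2) = -11.
                   | -2  -3 |

Its absolute value is |J| = 11 (the area scaling factor).

Substituting x = 3u - v, y = -2u - 3v into the integrand,

    21x^2 + 21y^2 → 273u^2 + 126u v + 210v^2,

so the integral becomes

    ∬_R (273u^2 + 126u v + 210v^2) · |J| du dv = ∫_0^1 ∫_0^1 (3003u^2 + 1386u v + 2310v^2) dv du.

Inner (v): 3003u^2 + 693u + 770.
Outer (u): 4235/2.

Therefore ∬_D (21x^2 + 21y^2) dx dy = 4235/2.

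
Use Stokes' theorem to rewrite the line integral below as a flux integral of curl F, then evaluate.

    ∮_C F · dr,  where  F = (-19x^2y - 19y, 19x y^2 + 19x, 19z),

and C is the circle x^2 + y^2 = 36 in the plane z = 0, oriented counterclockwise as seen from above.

Let S be the flat disk x^2 + y^2 ≤ 36 in the plane z = 0, with upward unit normal n̂ = ẑ. By Stokes' theorem,

    ∮_C F · dr = ∬_S (∇ × F) · n̂ dS = ∬_D (curl F)_z dA,

where D is the disk x^2 + y^2 ≤ 36.

Compute the curl of F = (-19x^2y - 19y, 19x y^2 + 19x, 19z):
    (∇ × F)_x = ∂F_z/∂y - ∂F_y/∂z = 0,
    (∇ × F)_y = ∂F_x/∂z - ∂F_z/∂x = 0,
    (∇ × F)_z = ∂F_y/∂x - ∂F_x/∂y = 19x^2 + 19y^2 + 38.

On z = 0, (curl F)_z = 19x^2 + 19y^2 + 38.

Convert to polar (x = r cos θ, y = r sin θ, dA = r dr dθ); the integrand becomes 19r^2 + 38, so

    ∬_D (curl F)_z dA = ∫_0^{2π} ∫_0^{6} (19r^2 + 38) · r dr dθ.

Inner (r from 0 to 6): 6840.
Outer (θ from 0 to 2π): 13680π.

Therefore ∮_C F · dr = 13680π.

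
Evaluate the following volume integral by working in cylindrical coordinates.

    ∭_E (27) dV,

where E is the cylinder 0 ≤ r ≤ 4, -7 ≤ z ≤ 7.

In cylindrical coordinates, x = r cos(θ), y = r sin(θ), z = z, and dV = r dr dθ dz.

The integrand becomes 27, so

    ∭_E (27) dV = ∫_{0}^{2π} ∫_{0}^{4} ∫_{-7}^{7} (27) · r dz dr dθ.

Inner (z): 378r.
Middle (r from 0 to 4): 3024.
Outer (θ): 6048π.

Therefore the triple integral equals 6048π.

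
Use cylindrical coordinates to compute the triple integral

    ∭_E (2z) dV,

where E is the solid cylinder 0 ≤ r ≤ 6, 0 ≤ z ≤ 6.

In cylindrical coordinates, x = r cos(θ), y = r sin(θ), z = z, and dV = r dr dθ dz.

The integrand becomes 2z, so

    ∭_E (2z) dV = ∫_{0}^{2π} ∫_{0}^{6} ∫_{0}^{6} (2z) · r dz dr dθ.

Inner (z): 36r.
Middle (r from 0 to 6): 648.
Outer (θ): 1296π.

Therefore the triple integral equals 1296π.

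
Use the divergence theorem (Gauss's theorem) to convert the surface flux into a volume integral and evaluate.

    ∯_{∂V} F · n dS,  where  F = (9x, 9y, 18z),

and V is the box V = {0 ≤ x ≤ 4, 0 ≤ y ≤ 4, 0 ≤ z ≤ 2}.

By the divergence theorem,

    ∯_{∂V} F · n dS = ∭_V (∇ · F) dV.

Compute the divergence:
    ∇ · F = ∂F_x/∂x + ∂F_y/∂y + ∂F_z/∂z = 9 + 9 + 18 = 36.

V is a rectangular box, so dV = dx dy dz with 0 ≤ x ≤ 4, 0 ≤ y ≤ 4, 0 ≤ z ≤ 2.

Integrate (36) over V as an iterated integral:

    ∭_V (∇·F) dV = ∫_0^{4} ∫_0^{4} ∫_0^{2} (36) dz dy dx.

Inner (z from 0 to 2): 72.
Middle (y from 0 to 4): 288.
Outer (x from 0 to 4): 1152.

Therefore ∯_{∂V} F · n dS = 1152.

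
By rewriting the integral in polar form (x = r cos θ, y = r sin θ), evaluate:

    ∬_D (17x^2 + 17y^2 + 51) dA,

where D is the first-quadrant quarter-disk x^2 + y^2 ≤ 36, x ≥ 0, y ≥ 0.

The region D is 0 ≤ r ≤ 6, 0 ≤ θ ≤ π/2 in polar coordinates, where x = r cos(θ), y = r sin(θ), and dA = r dr dθ.

Under the substitution, the integrand becomes 17r^2 + 51, so

    ∬_D (17x^2 + 17y^2 + 51) dA = ∫_{0}^{π/2} ∫_{0}^{6} (17r^2 + 51) · r dr dθ.

Inner integral (in r): ∫_{0}^{6} (17r^2 + 51) · r dr = 6426.

Outer integral (in θ): ∫_{0}^{π/2} (6426) dθ = 3213π.

Therefore ∬_D (17x^2 + 17y^2 + 51) dA = 3213π.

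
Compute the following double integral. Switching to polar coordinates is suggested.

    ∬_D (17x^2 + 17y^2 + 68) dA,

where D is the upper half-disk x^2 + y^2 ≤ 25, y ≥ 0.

The region D is 0 ≤ r ≤ 5, 0 ≤ θ ≤ π in polar coordinates, where x = r cos(θ), y = r sin(θ), and dA = r dr dθ.

Under the substitution, the integrand becomes 17r^2 + 68, so

    ∬_D (17x^2 + 17y^2 + 68) dA = ∫_{0}^{π} ∫_{0}^{5} (17r^2 + 68) · r dr dθ.

Inner integral (in r): ∫_{0}^{5} (17r^2 + 68) · r dr = 14025/4.

Outer integral (in θ): ∫_{0}^{π} (14025/4) dθ = 14025π/4.

Therefore ∬_D (17x^2 + 17y^2 + 68) dA = 14025π/4.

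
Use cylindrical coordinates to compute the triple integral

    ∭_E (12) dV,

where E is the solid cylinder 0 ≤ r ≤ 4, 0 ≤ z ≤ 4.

In cylindrical coordinates, x = r cos(θ), y = r sin(θ), z = z, and dV = r dr dθ dz.

The integrand becomes 12, so

    ∭_E (12) dV = ∫_{0}^{2π} ∫_{0}^{4} ∫_{0}^{4} (12) · r dz dr dθ.

Inner (z): 48r.
Middle (r from 0 to 4): 384.
Outer (θ): 768π.

Therefore the triple integral equals 768π.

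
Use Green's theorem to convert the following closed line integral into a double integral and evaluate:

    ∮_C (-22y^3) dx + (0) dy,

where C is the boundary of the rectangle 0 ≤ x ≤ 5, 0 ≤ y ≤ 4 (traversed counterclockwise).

Green's theorem converts the closed line integral into a double integral over the enclosed region D:

    ∮_C P dx + Q dy = ∬_D (∂Q/∂x - ∂P/∂y) dA.

Here P = -22y^3, Q = 0, so

    ∂Q/∂x = 0,    ∂P/∂y = -66y^2,
    ∂Q/∂x - ∂P/∂y = 66y^2.

D is the region 0 ≤ x ≤ 5, 0 ≤ y ≤ 4. Evaluating the double integral:

    ∬_D (66y^2) dA = ∫_0^{5} ∫_0^{4} (66y^2) dy dx.

Inner (y from 0 to 4): 1408.
Outer (x from 0 to 5): 7040.

Therefore ∮_C P dx + Q dy = 7040.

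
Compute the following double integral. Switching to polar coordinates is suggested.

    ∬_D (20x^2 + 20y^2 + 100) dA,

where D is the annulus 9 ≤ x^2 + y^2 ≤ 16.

The region D is 3 ≤ r ≤ 4, 0 ≤ θ ≤ 2π in polar coordinates, where x = r cos(θ), y = r sin(θ), and dA = r dr dθ.

Under the substitution, the integrand becomes 20r^2 + 100, so

    ∬_D (20x^2 + 20y^2 + 100) dA = ∫_{0}^{2π} ∫_{3}^{4} (20r^2 + 100) · r dr dθ.

Inner integral (in r): ∫_{3}^{4} (20r^2 + 100) · r dr = 1225.

Outer integral (in θ): ∫_{0}^{2π} (1225) dθ = 2450π.

Therefore ∬_D (20x^2 + 20y^2 + 100) dA = 2450π.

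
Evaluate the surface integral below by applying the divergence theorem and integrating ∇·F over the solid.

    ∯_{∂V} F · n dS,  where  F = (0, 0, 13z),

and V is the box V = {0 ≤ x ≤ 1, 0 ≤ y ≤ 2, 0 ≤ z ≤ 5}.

By the divergence theorem,

    ∯_{∂V} F · n dS = ∭_V (∇ · F) dV.

Compute the divergence:
    ∇ · F = ∂F_x/∂x + ∂F_y/∂y + ∂F_z/∂z = 0 + 0 + 13 = 13.

V is a rectangular box, so dV = dx dy dz with 0 ≤ x ≤ 1, 0 ≤ y ≤ 2, 0 ≤ z ≤ 5.

Integrate (13) over V as an iterated integral:

    ∭_V (∇·F) dV = ∫_0^{1} ∫_0^{2} ∫_0^{5} (13) dz dy dx.

Inner (z from 0 to 5): 65.
Middle (y from 0 to 2): 130.
Outer (x from 0 to 1): 130.

Therefore ∯_{∂V} F · n dS = 130.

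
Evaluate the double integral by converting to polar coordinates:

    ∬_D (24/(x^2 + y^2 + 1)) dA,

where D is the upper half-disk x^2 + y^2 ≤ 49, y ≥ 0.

The region D is 0 ≤ r ≤ 7, 0 ≤ θ ≤ π in polar coordinates, where x = r cos(θ), y = r sin(θ), and dA = r dr dθ.

Under the substitution, the integrand becomes 24/(r^2 + 1), so

    ∬_D (24/(x^2 + y^2 + 1)) dA = ∫_{0}^{π} ∫_{0}^{7} (24/(r^2 + 1)) · r dr dθ.

Inner integral (in r): ∫_{0}^{7} (24/(r^2 + 1)) · r dr = log(244140625000000000000).

Outer integral (in θ): ∫_{0}^{π} (log(244140625000000000000)) dθ = log(244140625000000000000^π).

Therefore ∬_D (24/(x^2 + y^2 + 1)) dA = log(244140625000000000000^π).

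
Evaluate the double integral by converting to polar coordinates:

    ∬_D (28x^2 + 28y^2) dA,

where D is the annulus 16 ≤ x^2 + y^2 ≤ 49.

The region D is 4 ≤ r ≤ 7, 0 ≤ θ ≤ 2π in polar coordinates, where x = r cos(θ), y = r sin(θ), and dA = r dr dθ.

Under the substitution, the integrand becomes 28r^2, so

    ∬_D (28x^2 + 28y^2) dA = ∫_{0}^{2π} ∫_{4}^{7} (28r^2) · r dr dθ.

Inner integral (in r): ∫_{4}^{7} (28r^2) · r dr = 15015.

Outer integral (in θ): ∫_{0}^{2π} (15015) dθ = 30030π.

Therefore ∬_D (28x^2 + 28y^2) dA = 30030π.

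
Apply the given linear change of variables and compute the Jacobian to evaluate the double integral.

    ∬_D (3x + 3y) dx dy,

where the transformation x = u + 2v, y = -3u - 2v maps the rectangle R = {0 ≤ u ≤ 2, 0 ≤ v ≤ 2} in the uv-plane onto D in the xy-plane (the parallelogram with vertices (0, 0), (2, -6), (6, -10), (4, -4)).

Compute the Jacobian determinant of (x, y) with respect to (u, v):

    ∂(x,y)/∂(u,v) = | 1  2 | = (1)(-2) - (2)(-3) = 4.
                   | -3  -2 |

Its absolute value is |J| = 4 (the area scaling factor).

Substituting x = u + 2v, y = -3u - 2v into the integrand,

    3x + 3y → -6u,

so the integral becomes

    ∬_R (-6u) · |J| du dv = ∫_0^2 ∫_0^2 (-24u) dv du.

Inner (v): -48u.
Outer (u): -96.

Therefore ∬_D (3x + 3y) dx dy = -96.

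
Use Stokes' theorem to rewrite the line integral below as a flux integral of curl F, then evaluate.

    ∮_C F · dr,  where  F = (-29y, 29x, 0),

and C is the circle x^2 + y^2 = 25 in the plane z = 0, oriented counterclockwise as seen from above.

Let S be the flat disk x^2 + y^2 ≤ 25 in the plane z = 0, with upward unit normal n̂ = ẑ. By Stokes' theorem,

    ∮_C F · dr = ∬_S (∇ × F) · n̂ dS = ∬_D (curl F)_z dA,

where D is the disk x^2 + y^2 ≤ 25.

Compute the curl of F = (-29y, 29x, 0):
    (∇ × F)_x = ∂F_z/∂y - ∂F_y/∂z = 0,
    (∇ × F)_y = ∂F_x/∂z - ∂F_z/∂x = 0,
    (∇ × F)_z = ∂F_y/∂x - ∂F_x/∂y = 58.

On z = 0, (curl F)_z = 58.

Convert to polar (x = r cos θ, y = r sin θ, dA = r dr dθ); the integrand becomes 58, so

    ∬_D (curl F)_z dA = ∫_0^{2π} ∫_0^{5} (58) · r dr dθ.

Inner (r from 0 to 5): 725.
Outer (θ from 0 to 2π): 1450π.

Therefore ∮_C F · dr = 1450π.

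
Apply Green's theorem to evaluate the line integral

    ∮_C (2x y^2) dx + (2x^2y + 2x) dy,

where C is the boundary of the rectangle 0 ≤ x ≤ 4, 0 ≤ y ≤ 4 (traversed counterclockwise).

Green's theorem converts the closed line integral into a double integral over the enclosed region D:

    ∮_C P dx + Q dy = ∬_D (∂Q/∂x - ∂P/∂y) dA.

Here P = 2x y^2, Q = 2x^2y + 2x, so

    ∂Q/∂x = 4x y + 2,    ∂P/∂y = 4x y,
    ∂Q/∂x - ∂P/∂y = 2.

D is the region 0 ≤ x ≤ 4, 0 ≤ y ≤ 4. Evaluating the double integral:

    ∬_D (2) dA = ∫_0^{4} ∫_0^{4} (2) dy dx.

Inner (y from 0 to 4): 8.
Outer (x from 0 to 4): 32.

Therefore ∮_C P dx + Q dy = 32.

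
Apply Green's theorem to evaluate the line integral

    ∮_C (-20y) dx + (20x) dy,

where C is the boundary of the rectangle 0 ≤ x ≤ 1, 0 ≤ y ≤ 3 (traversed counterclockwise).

Green's theorem converts the closed line integral into a double integral over the enclosed region D:

    ∮_C P dx + Q dy = ∬_D (∂Q/∂x - ∂P/∂y) dA.

Here P = -20y, Q = 20x, so

    ∂Q/∂x = 20,    ∂P/∂y = -20,
    ∂Q/∂x - ∂P/∂y = 40.

D is the region 0 ≤ x ≤ 1, 0 ≤ y ≤ 3. Evaluating the double integral:

    ∬_D (40) dA = ∫_0^{1} ∫_0^{3} (40) dy dx.

Inner (y from 0 to 3): 120.
Outer (x from 0 to 1): 120.

Therefore ∮_C P dx + Q dy = 120.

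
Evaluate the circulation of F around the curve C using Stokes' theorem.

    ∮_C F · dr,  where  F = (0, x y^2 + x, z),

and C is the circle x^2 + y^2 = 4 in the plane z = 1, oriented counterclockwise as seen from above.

Let S be the flat disk x^2 + y^2 ≤ 4 in the plane z = 1, with upward unit normal n̂ = ẑ. By Stokes' theorem,

    ∮_C F · dr = ∬_S (∇ × F) · n̂ dS = ∬_D (curl F)_z dA,

where D is the disk x^2 + y^2 ≤ 4.

Compute the curl of F = (0, x y^2 + x, z):
    (∇ × F)_x = ∂F_z/∂y - ∂F_y/∂z = 0,
    (∇ × F)_y = ∂F_x/∂z - ∂F_z/∂x = 0,
    (∇ × F)_z = ∂F_y/∂x - ∂F_x/∂y = y^2 + 1.

On z = 1, (curl F)_z = y^2 + 1.

Convert to polar (x = r cos θ, y = r sin θ, dA = r dr dθ); the integrand becomes r^2sin(θ)^2 + 1, so

    ∬_D (curl F)_z dA = ∫_0^{2π} ∫_0^{2} (r^2sin(θ)^2 + 1) · r dr dθ.

Inner (r from 0 to 2): 4 - 2cos(2θ).
Outer (θ from 0 to 2π): 8π.

Therefore ∮_C F · dr = 8π.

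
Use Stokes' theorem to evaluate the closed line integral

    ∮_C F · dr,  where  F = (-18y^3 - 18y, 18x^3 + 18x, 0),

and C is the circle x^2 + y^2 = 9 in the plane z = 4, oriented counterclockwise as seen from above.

Let S be the flat disk x^2 + y^2 ≤ 9 in the plane z = 4, with upward unit normal n̂ = ẑ. By Stokes' theorem,

    ∮_C F · dr = ∬_S (∇ × F) · n̂ dS = ∬_D (curl F)_z dA,

where D is the disk x^2 + y^2 ≤ 9.

Compute the curl of F = (-18y^3 - 18y, 18x^3 + 18x, 0):
    (∇ × F)_x = ∂F_z/∂y - ∂F_y/∂z = 0,
    (∇ × F)_y = ∂F_x/∂z - ∂F_z/∂x = 0,
    (∇ × F)_z = ∂F_y/∂x - ∂F_x/∂y = 54x^2 + 54y^2 + 36.

On z = 4, (curl F)_z = 54x^2 + 54y^2 + 36.

Convert to polar (x = r cos θ, y = r sin θ, dA = r dr dθ); the integrand becomes 54r^2 + 36, so

    ∬_D (curl F)_z dA = ∫_0^{2π} ∫_0^{3} (54r^2 + 36) · r dr dθ.

Inner (r from 0 to 3): 2511/2.
Outer (θ from 0 to 2π): 2511π.

Therefore ∮_C F · dr = 2511π.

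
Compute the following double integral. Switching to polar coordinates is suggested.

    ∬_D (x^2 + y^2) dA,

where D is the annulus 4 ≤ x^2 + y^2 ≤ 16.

The region D is 2 ≤ r ≤ 4, 0 ≤ θ ≤ 2π in polar coordinates, where x = r cos(θ), y = r sin(θ), and dA = r dr dθ.

Under the substitution, the integrand becomes r^2, so

    ∬_D (x^2 + y^2) dA = ∫_{0}^{2π} ∫_{2}^{4} (r^2) · r dr dθ.

Inner integral (in r): ∫_{2}^{4} (r^2) · r dr = 60.

Outer integral (in θ): ∫_{0}^{2π} (60) dθ = 120π.

Therefore ∬_D (x^2 + y^2) dA = 120π.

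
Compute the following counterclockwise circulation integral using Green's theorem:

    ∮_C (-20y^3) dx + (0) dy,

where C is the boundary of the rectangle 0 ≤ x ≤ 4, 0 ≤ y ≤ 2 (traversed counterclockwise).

Green's theorem converts the closed line integral into a double integral over the enclosed region D:

    ∮_C P dx + Q dy = ∬_D (∂Q/∂x - ∂P/∂y) dA.

Here P = -20y^3, Q = 0, so

    ∂Q/∂x = 0,    ∂P/∂y = -60y^2,
    ∂Q/∂x - ∂P/∂y = 60y^2.

D is the region 0 ≤ x ≤ 4, 0 ≤ y ≤ 2. Evaluating the double integral:

    ∬_D (60y^2) dA = ∫_0^{4} ∫_0^{2} (60y^2) dy dx.

Inner (y from 0 to 2): 160.
Outer (x from 0 to 4): 640.

Therefore ∮_C P dx + Q dy = 640.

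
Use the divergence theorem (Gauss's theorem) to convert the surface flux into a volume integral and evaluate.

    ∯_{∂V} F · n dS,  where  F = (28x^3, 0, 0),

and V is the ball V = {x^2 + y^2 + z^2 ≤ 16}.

By the divergence theorem,

    ∯_{∂V} F · n dS = ∭_V (∇ · F) dV.

Compute the divergence:
    ∇ · F = ∂F_x/∂x + ∂F_y/∂y + ∂F_z/∂z = 84x^2 + 0 + 0 = 84x^2.

In spherical coordinates, x = ρ sin(φ) cos(θ), y = ρ sin(φ) sin(θ), z = ρ cos(φ), dV = ρ^2 sin(φ) dρ dφ dθ, with 0 ≤ ρ ≤ 4, 0 ≤ φ ≤ π, 0 ≤ θ ≤ 2π.

The integrand, after substitution and multiplying by the volume element, becomes (84ρ^2sin(φ)^2cos(θ)^2) · ρ^2 sin(φ), so

    ∭_V (∇·F) dV = ∫_0^{2π} ∫_0^{π} ∫_0^{4} (84ρ^2sin(φ)^2cos(θ)^2) · ρ^2 sin(φ) dρ dφ dθ.

Inner (ρ from 0 to 4): 86016sin(φ)^3cos(θ)^2/5.
Middle (φ from 0 to π): 114688cos(θ)^2/5.
Outer (θ from 0 to 2π): 114688π/5.

Therefore ∯_{∂V} F · n dS = 114688π/5.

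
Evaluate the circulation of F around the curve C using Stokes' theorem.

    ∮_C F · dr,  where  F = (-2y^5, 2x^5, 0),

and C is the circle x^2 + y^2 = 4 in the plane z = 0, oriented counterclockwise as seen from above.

Let S be the flat disk x^2 + y^2 ≤ 4 in the plane z = 0, with upward unit normal n̂ = ẑ. By Stokes' theorem,

    ∮_C F · dr = ∬_S (∇ × F) · n̂ dS = ∬_D (curl F)_z dA,

where D is the disk x^2 + y^2 ≤ 4.

Compute the curl of F = (-2y^5, 2x^5, 0):
    (∇ × F)_x = ∂F_z/∂y - ∂F_y/∂z = 0,
    (∇ × F)_y = ∂F_x/∂z - ∂F_z/∂x = 0,
    (∇ × F)_z = ∂F_y/∂x - ∂F_x/∂y = 10x^4 + 10y^4.

On z = 0, (curl F)_z = 10x^4 + 10y^4.

Convert to polar (x = r cos θ, y = r sin θ, dA = r dr dθ); the integrand becomes 10r^4(sin(θ)^4 + cos(θ)^4), so

    ∬_D (curl F)_z dA = ∫_0^{2π} ∫_0^{2} (10r^4(sin(θ)^4 + cos(θ)^4)) · r dr dθ.

Inner (r from 0 to 2): 320sin(θ)^4/3 + 320cos(θ)^4/3.
Outer (θ from 0 to 2π): 160π.

Therefore ∮_C F · dr = 160π.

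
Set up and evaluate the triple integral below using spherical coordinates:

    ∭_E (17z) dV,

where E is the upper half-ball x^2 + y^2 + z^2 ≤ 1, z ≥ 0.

In spherical coordinates, x = ρ sin(φ) cos(θ), y = ρ sin(φ) sin(θ), z = ρ cos(φ), and dV = ρ^2 sin(φ) dρ dφ dθ.

The integrand becomes 17ρ cos(φ), so

    ∭_E (17z) dV = ∫_{0}^{2π} ∫_{0}^{π/2} ∫_{0}^{1} (17ρ cos(φ)) · ρ^2 sin(φ) dρ dφ dθ.

Inner (ρ): 17sin(2φ)/8.
Middle (φ): 17/8.
Outer (θ): 17π/4.

Therefore the triple integral equals 17π/4.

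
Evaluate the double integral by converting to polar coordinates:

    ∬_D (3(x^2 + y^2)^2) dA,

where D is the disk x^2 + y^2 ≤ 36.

The region D is 0 ≤ r ≤ 6, 0 ≤ θ ≤ 2π in polar coordinates, where x = r cos(θ), y = r sin(θ), and dA = r dr dθ.

Under the substitution, the integrand becomes 3r^4, so

    ∬_D (3(x^2 + y^2)^2) dA = ∫_{0}^{2π} ∫_{0}^{6} (3r^4) · r dr dθ.

Inner integral (in r): ∫_{0}^{6} (3r^4) · r dr = 23328.

Outer integral (in θ): ∫_{0}^{2π} (23328) dθ = 46656π.

Therefore ∬_D (3(x^2 + y^2)^2) dA = 46656π.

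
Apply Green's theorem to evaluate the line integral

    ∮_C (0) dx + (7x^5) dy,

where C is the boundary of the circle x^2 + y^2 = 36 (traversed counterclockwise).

Green's theorem converts the closed line integral into a double integral over the enclosed region D:

    ∮_C P dx + Q dy = ∬_D (∂Q/∂x - ∂P/∂y) dA.

Here P = 0, Q = 7x^5, so

    ∂Q/∂x = 35x^4,    ∂P/∂y = 0,
    ∂Q/∂x - ∂P/∂y = 35x^4.

D is the region x^2 + y^2 ≤ 36. Evaluating the double integral:

In polar coordinates (x = r cos θ, y = r sin θ, dA = r dr dθ) the integrand becomes 35r^4cos(θ)^4, so

    ∬_D (35x^4) dA = ∫_0^{2π} ∫_0^{6} (35r^4cos(θ)^4) · r dr dθ.

Inner (r from 0 to 6): 272160cos(θ)^4.
Outer (θ from 0 to 2π): 204120π.

Therefore ∮_C P dx + Q dy = 204120π.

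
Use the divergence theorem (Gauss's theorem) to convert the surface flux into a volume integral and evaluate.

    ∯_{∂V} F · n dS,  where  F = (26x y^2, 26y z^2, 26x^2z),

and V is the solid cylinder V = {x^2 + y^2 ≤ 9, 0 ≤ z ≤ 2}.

By the divergence theorem,

    ∯_{∂V} F · n dS = ∭_V (∇ · F) dV.

Compute the divergence:
    ∇ · F = ∂F_x/∂x + ∂F_y/∂y + ∂F_z/∂z = 26y^2 + 26z^2 + 26x^2 = 26x^2 + 26y^2 + 26z^2.

In cylindrical coordinates, x = r cos(θ), y = r sin(θ), z = z, dV = r dr dθ dz, with 0 ≤ r ≤ 3, 0 ≤ θ ≤ 2π, 0 ≤ z ≤ 2.

The integrand, after substitution and multiplying by the volume element, becomes (26r^2 + 26z^2) · r, so

    ∭_V (∇·F) dV = ∫_0^{2π} ∫_0^{3} ∫_0^{2} (26r^2 + 26z^2) · r dz dr dθ.

Inner (z from 0 to 2): 52r (r^2 + 4/3).
Middle (r from 0 to 3): 1365.
Outer (θ from 0 to 2π): 2730π.

Therefore ∯_{∂V} F · n dS = 2730π.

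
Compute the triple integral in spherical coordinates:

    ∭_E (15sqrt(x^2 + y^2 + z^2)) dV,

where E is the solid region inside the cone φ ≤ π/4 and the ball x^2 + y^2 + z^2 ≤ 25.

In spherical coordinates, x = ρ sin(φ) cos(θ), y = ρ sin(φ) sin(θ), z = ρ cos(φ), and dV = ρ^2 sin(φ) dρ dφ dθ.

The integrand becomes 15ρ, so

    ∭_E (15sqrt(x^2 + y^2 + z^2)) dV = ∫_{0}^{2π} ∫_{0}^{π/4} ∫_{0}^{5} (15ρ) · ρ^2 sin(φ) dρ dφ dθ.

Inner (ρ): 9375sin(φ)/4.
Middle (φ): 9375/4 - 9375sqrt(2)/8.
Outer (θ): 9375π (2 - sqrt(2))/4.

Therefore the triple integral equals 9375π (2 - sqrt(2))/4.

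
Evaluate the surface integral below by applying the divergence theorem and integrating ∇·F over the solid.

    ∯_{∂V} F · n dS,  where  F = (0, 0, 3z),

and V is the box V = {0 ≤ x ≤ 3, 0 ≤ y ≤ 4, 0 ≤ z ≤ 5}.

By the divergence theorem,

    ∯_{∂V} F · n dS = ∭_V (∇ · F) dV.

Compute the divergence:
    ∇ · F = ∂F_x/∂x + ∂F_y/∂y + ∂F_z/∂z = 0 + 0 + 3 = 3.

V is a rectangular box, so dV = dx dy dz with 0 ≤ x ≤ 3, 0 ≤ y ≤ 4, 0 ≤ z ≤ 5.

Integrate (3) over V as an iterated integral:

    ∭_V (∇·F) dV = ∫_0^{3} ∫_0^{4} ∫_0^{5} (3) dz dy dx.

Inner (z from 0 to 5): 15.
Middle (y from 0 to 4): 60.
Outer (x from 0 to 3): 180.

Therefore ∯_{∂V} F · n dS = 180.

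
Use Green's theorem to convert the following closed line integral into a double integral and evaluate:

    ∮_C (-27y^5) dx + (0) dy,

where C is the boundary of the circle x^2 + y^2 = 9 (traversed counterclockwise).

Green's theorem converts the closed line integral into a double integral over the enclosed region D:

    ∮_C P dx + Q dy = ∬_D (∂Q/∂x - ∂P/∂y) dA.

Here P = -27y^5, Q = 0, so

    ∂Q/∂x = 0,    ∂P/∂y = -135y^4,
    ∂Q/∂x - ∂P/∂y = 135y^4.

D is the region x^2 + y^2 ≤ 9. Evaluating the double integral:

In polar coordinates (x = r cos θ, y = r sin θ, dA = r dr dθ) the integrand becomes 135r^4sin(θ)^4, so

    ∬_D (135y^4) dA = ∫_0^{2π} ∫_0^{3} (135r^4sin(θ)^4) · r dr dθ.

Inner (r from 0 to 3): 32805sin(θ)^4/2.
Outer (θ from 0 to 2π): 98415π/8.

Therefore ∮_C P dx + Q dy = 98415π/8.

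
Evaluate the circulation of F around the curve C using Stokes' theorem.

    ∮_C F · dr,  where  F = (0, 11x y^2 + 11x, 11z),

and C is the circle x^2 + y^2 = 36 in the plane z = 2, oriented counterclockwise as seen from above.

Let S be the flat disk x^2 + y^2 ≤ 36 in the plane z = 2, with upward unit normal n̂ = ẑ. By Stokes' theorem,

    ∮_C F · dr = ∬_S (∇ × F) · n̂ dS = ∬_D (curl F)_z dA,

where D is the disk x^2 + y^2 ≤ 36.

Compute the curl of F = (0, 11x y^2 + 11x, 11z):
    (∇ × F)_x = ∂F_z/∂y - ∂F_y/∂z = 0,
    (∇ × F)_y = ∂F_x/∂z - ∂F_z/∂x = 0,
    (∇ × F)_z = ∂F_y/∂x - ∂F_x/∂y = 11y^2 + 11.

On z = 2, (curl F)_z = 11y^2 + 11.

Convert to polar (x = r cos θ, y = r sin θ, dA = r dr dθ); the integrand becomes 11r^2sin(θ)^2 + 11, so

    ∬_D (curl F)_z dA = ∫_0^{2π} ∫_0^{6} (11r^2sin(θ)^2 + 11) · r dr dθ.

Inner (r from 0 to 6): 3564sin(θ)^2 + 198.
Outer (θ from 0 to 2π): 3960π.

Therefore ∮_C F · dr = 3960π.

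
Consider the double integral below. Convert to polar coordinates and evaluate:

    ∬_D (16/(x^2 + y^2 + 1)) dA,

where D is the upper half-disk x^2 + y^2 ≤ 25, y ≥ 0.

The region D is 0 ≤ r ≤ 5, 0 ≤ θ ≤ π in polar coordinates, where x = r cos(θ), y = r sin(θ), and dA = r dr dθ.

Under the substitution, the integrand becomes 16/(r^2 + 1), so

    ∬_D (16/(x^2 + y^2 + 1)) dA = ∫_{0}^{π} ∫_{0}^{5} (16/(r^2 + 1)) · r dr dθ.

Inner integral (in r): ∫_{0}^{5} (16/(r^2 + 1)) · r dr = log(208827064576).

Outer integral (in θ): ∫_{0}^{π} (log(208827064576)) dθ = log(208827064576^π).

Therefore ∬_D (16/(x^2 + y^2 + 1)) dA = log(208827064576^π).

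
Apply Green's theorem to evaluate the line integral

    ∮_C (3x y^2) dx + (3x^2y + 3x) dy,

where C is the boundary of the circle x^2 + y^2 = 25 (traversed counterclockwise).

Green's theorem converts the closed line integral into a double integral over the enclosed region D:

    ∮_C P dx + Q dy = ∬_D (∂Q/∂x - ∂P/∂y) dA.

Here P = 3x y^2, Q = 3x^2y + 3x, so

    ∂Q/∂x = 6x y + 3,    ∂P/∂y = 6x y,
    ∂Q/∂x - ∂P/∂y = 3.

D is the region x^2 + y^2 ≤ 25. Evaluating the double integral:

In polar coordinates (x = r cos θ, y = r sin θ, dA = r dr dθ) the integrand becomes 3, so

    ∬_D (3) dA = ∫_0^{2π} ∫_0^{5} (3) · r dr dθ.

Inner (r from 0 to 5): 75/2.
Outer (θ from 0 to 2π): 75π.

Therefore ∮_C P dx + Q dy = 75π.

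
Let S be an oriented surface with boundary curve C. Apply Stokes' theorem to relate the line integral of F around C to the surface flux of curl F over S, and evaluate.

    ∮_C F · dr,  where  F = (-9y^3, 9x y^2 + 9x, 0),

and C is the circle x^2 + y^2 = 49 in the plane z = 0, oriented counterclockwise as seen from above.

Let S be the flat disk x^2 + y^2 ≤ 49 in the plane z = 0, with upward unit normal n̂ = ẑ. By Stokes' theorem,

    ∮_C F · dr = ∬_S (∇ × F) · n̂ dS = ∬_D (curl F)_z dA,

where D is the disk x^2 + y^2 ≤ 49.

Compute the curl of F = (-9y^3, 9x y^2 + 9x, 0):
    (∇ × F)_x = ∂F_z/∂y - ∂F_y/∂z = 0,
    (∇ × F)_y = ∂F_x/∂z - ∂F_z/∂x = 0,
    (∇ × F)_z = ∂F_y/∂x - ∂F_x/∂y = 36y^2 + 9.

On z = 0, (curl F)_z = 36y^2 + 9.

Convert to polar (x = r cos θ, y = r sin θ, dA = r dr dθ); the integrand becomes 36r^2sin(θ)^2 + 9, so

    ∬_D (curl F)_z dA = ∫_0^{2π} ∫_0^{7} (36r^2sin(θ)^2 + 9) · r dr dθ.

Inner (r from 0 to 7): 21609sin(θ)^2 + 441/2.
Outer (θ from 0 to 2π): 22050π.

Therefore ∮_C F · dr = 22050π.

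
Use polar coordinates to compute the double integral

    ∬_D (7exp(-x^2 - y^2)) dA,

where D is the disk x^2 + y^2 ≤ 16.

The region D is 0 ≤ r ≤ 4, 0 ≤ θ ≤ 2π in polar coordinates, where x = r cos(θ), y = r sin(θ), and dA = r dr dθ.

Under the substitution, the integrand becomes 7exp(-r^2), so

    ∬_D (7exp(-x^2 - y^2)) dA = ∫_{0}^{2π} ∫_{0}^{4} (7exp(-r^2)) · r dr dθ.

Inner integral (in r): ∫_{0}^{4} (7exp(-r^2)) · r dr = 7/2 - 7exp(-16)/2.

Outer integral (in θ): ∫_{0}^{2π} (7/2 - 7exp(-16)/2) dθ = -7π exp(-16) + 7π.

Therefore ∬_D (7exp(-x^2 - y^2)) dA = -7π exp(-16) + 7π.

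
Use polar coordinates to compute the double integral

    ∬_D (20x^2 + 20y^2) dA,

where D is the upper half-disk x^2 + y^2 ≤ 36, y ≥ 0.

The region D is 0 ≤ r ≤ 6, 0 ≤ θ ≤ π in polar coordinates, where x = r cos(θ), y = r sin(θ), and dA = r dr dθ.

Under the substitution, the integrand becomes 20r^2, so

    ∬_D (20x^2 + 20y^2) dA = ∫_{0}^{π} ∫_{0}^{6} (20r^2) · r dr dθ.

Inner integral (in r): ∫_{0}^{6} (20r^2) · r dr = 6480.

Outer integral (in θ): ∫_{0}^{π} (6480) dθ = 6480π.

Therefore ∬_D (20x^2 + 20y^2) dA = 6480π.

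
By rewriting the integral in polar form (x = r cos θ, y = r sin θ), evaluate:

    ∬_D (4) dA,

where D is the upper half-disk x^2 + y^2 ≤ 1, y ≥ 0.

The region D is 0 ≤ r ≤ 1, 0 ≤ θ ≤ π in polar coordinates, where x = r cos(θ), y = r sin(θ), and dA = r dr dθ.

Under the substitution, the integrand becomes 4, so

    ∬_D (4) dA = ∫_{0}^{π} ∫_{0}^{1} (4) · r dr dθ.

Inner integral (in r): ∫_{0}^{1} (4) · r dr = 2.

Outer integral (in θ): ∫_{0}^{π} (2) dθ = 2π.

Therefore ∬_D (4) dA = 2π.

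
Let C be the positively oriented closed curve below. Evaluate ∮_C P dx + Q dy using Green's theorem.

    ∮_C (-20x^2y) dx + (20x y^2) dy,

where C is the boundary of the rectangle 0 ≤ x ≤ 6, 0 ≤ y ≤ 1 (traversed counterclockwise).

Green's theorem converts the closed line integral into a double integral over the enclosed region D:

    ∮_C P dx + Q dy = ∬_D (∂Q/∂x - ∂P/∂y) dA.

Here P = -20x^2y, Q = 20x y^2, so

    ∂Q/∂x = 20y^2,    ∂P/∂y = -20x^2,
    ∂Q/∂x - ∂P/∂y = 20x^2 + 20y^2.

D is the region 0 ≤ x ≤ 6, 0 ≤ y ≤ 1. Evaluating the double integral:

    ∬_D (20x^2 + 20y^2) dA = ∫_0^{6} ∫_0^{1} (20x^2 + 20y^2) dy dx.

Inner (y from 0 to 1): 20x^2 + 20/3.
Outer (x from 0 to 6): 1480.

Therefore ∮_C P dx + Q dy = 1480.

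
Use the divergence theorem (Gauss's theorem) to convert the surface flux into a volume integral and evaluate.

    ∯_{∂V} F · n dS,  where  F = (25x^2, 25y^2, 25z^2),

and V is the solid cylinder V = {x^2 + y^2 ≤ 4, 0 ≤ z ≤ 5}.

By the divergence theorem,

    ∯_{∂V} F · n dS = ∭_V (∇ · F) dV.

Compute the divergence:
    ∇ · F = ∂F_x/∂x + ∂F_y/∂y + ∂F_z/∂z = 50x + 50y + 50z.

In cylindrical coordinates, x = r cos(θ), y = r sin(θ), z = z, dV = r dr dθ dz, with 0 ≤ r ≤ 2, 0 ≤ θ ≤ 2π, 0 ≤ z ≤ 5.

The integrand, after substitution and multiplying by the volume element, becomes (50sqrt(2)r sin(θ + π/4) + 50z) · r, so

    ∭_V (∇·F) dV = ∫_0^{2π} ∫_0^{2} ∫_0^{5} (50sqrt(2)r sin(θ + π/4) + 50z) · r dz dr dθ.

Inner (z from 0 to 5): 125r (2sqrt(2)r sin(θ + π/4) + 5).
Middle (r from 0 to 2): 2000sqrt(2)sin(θ + π/4)/3 + 1250.
Outer (θ from 0 to 2π): 2500π.

Therefore ∯_{∂V} F · n dS = 2500π.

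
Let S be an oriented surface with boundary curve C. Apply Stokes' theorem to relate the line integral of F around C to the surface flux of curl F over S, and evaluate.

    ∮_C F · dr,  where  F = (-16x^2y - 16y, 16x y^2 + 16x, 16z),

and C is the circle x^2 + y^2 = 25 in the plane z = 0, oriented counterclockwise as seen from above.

Let S be the flat disk x^2 + y^2 ≤ 25 in the plane z = 0, with upward unit normal n̂ = ẑ. By Stokes' theorem,

    ∮_C F · dr = ∬_S (∇ × F) · n̂ dS = ∬_D (curl F)_z dA,

where D is the disk x^2 + y^2 ≤ 25.

Compute the curl of F = (-16x^2y - 16y, 16x y^2 + 16x, 16z):
    (∇ × F)_x = ∂F_z/∂y - ∂F_y/∂z = 0,
    (∇ × F)_y = ∂F_x/∂z - ∂F_z/∂x = 0,
    (∇ × F)_z = ∂F_y/∂x - ∂F_x/∂y = 16x^2 + 16y^2 + 32.

On z = 0, (curl F)_z = 16x^2 + 16y^2 + 32.

Convert to polar (x = r cos θ, y = r sin θ, dA = r dr dθ); the integrand becomes 16r^2 + 32, so

    ∬_D (curl F)_z dA = ∫_0^{2π} ∫_0^{5} (16r^2 + 32) · r dr dθ.

Inner (r from 0 to 5): 2900.
Outer (θ from 0 to 2π): 5800π.

Therefore ∮_C F · dr = 5800π.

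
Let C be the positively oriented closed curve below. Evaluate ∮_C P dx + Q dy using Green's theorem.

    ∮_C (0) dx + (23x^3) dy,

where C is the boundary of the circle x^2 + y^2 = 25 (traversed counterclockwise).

Green's theorem converts the closed line integral into a double integral over the enclosed region D:

    ∮_C P dx + Q dy = ∬_D (∂Q/∂x - ∂P/∂y) dA.

Here P = 0, Q = 23x^3, so

    ∂Q/∂x = 69x^2,    ∂P/∂y = 0,
    ∂Q/∂x - ∂P/∂y = 69x^2.

D is the region x^2 + y^2 ≤ 25. Evaluating the double integral:

In polar coordinates (x = r cos θ, y = r sin θ, dA = r dr dθ) the integrand becomes 69r^2cos(θ)^2, so

    ∬_D (69x^2) dA = ∫_0^{2π} ∫_0^{5} (69r^2cos(θ)^2) · r dr dθ.

Inner (r from 0 to 5): 43125cos(θ)^2/4.
Outer (θ from 0 to 2π): 43125π/4.

Therefore ∮_C P dx + Q dy = 43125π/4.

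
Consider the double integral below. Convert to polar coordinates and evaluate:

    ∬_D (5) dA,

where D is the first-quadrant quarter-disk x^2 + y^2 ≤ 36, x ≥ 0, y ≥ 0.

The region D is 0 ≤ r ≤ 6, 0 ≤ θ ≤ π/2 in polar coordinates, where x = r cos(θ), y = r sin(θ), and dA = r dr dθ.

Under the substitution, the integrand becomes 5, so

    ∬_D (5) dA = ∫_{0}^{π/2} ∫_{0}^{6} (5) · r dr dθ.

Inner integral (in r): ∫_{0}^{6} (5) · r dr = 90.

Outer integral (in θ): ∫_{0}^{π/2} (90) dθ = 45π.

Therefore ∬_D (5) dA = 45π.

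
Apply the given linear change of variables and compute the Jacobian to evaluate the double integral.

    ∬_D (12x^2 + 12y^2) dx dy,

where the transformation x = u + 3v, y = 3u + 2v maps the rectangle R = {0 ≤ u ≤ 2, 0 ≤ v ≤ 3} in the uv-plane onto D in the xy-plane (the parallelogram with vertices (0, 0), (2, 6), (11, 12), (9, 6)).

Compute the Jacobian determinant of (x, y) with respect to (u, v):

    ∂(x,y)/∂(u,v) = | 1  3 | = (1)(2) - (3)(3) = -7.
                   | 3  2 |

Its absolute value is |J| = 7 (the area scaling factor).

Substituting x = u + 3v, y = 3u + 2v into the integrand,

    12x^2 + 12y^2 → 120u^2 + 216u v + 156v^2,

so the integral becomes

    ∬_R (120u^2 + 216u v + 156v^2) · |J| du dv = ∫_0^2 ∫_0^3 (840u^2 + 1512u v + 1092v^2) dv du.

Inner (v): 2520u^2 + 6804u + 9828.
Outer (u): 39984.

Therefore ∬_D (12x^2 + 12y^2) dx dy = 39984.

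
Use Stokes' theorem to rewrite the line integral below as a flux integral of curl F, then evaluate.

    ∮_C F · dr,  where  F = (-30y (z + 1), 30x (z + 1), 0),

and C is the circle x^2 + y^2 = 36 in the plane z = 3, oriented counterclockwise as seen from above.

Let S be the flat disk x^2 + y^2 ≤ 36 in the plane z = 3, with upward unit normal n̂ = ẑ. By Stokes' theorem,

    ∮_C F · dr = ∬_S (∇ × F) · n̂ dS = ∬_D (curl F)_z dA,

where D is the disk x^2 + y^2 ≤ 36.

Compute the curl of F = (-30y (z + 1), 30x (z + 1), 0):
    (∇ × F)_x = ∂F_z/∂y - ∂F_y/∂z = -30x,
    (∇ × F)_y = ∂F_x/∂z - ∂F_z/∂x = -30y,
    (∇ × F)_z = ∂F_y/∂x - ∂F_x/∂y = 60z + 60.

On z = 3, (curl F)_z = 240.

Convert to polar (x = r cos θ, y = r sin θ, dA = r dr dθ); the integrand becomes 240, so

    ∬_D (curl F)_z dA = ∫_0^{2π} ∫_0^{6} (240) · r dr dθ.

Inner (r from 0 to 6): 4320.
Outer (θ from 0 to 2π): 8640π.

Therefore ∮_C F · dr = 8640π.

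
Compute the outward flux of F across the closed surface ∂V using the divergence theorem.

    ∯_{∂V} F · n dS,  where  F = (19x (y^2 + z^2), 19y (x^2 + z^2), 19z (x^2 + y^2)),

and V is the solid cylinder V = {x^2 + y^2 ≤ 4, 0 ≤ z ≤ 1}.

By the divergence theorem,

    ∯_{∂V} F · n dS = ∭_V (∇ · F) dV.

Compute the divergence:
    ∇ · F = ∂F_x/∂x + ∂F_y/∂y + ∂F_z/∂z = 19y^2 + 19z^2 + 19x^2 + 19z^2 + 19x^2 + 19y^2 = 38x^2 + 38y^2 + 38z^2.

In cylindrical coordinates, x = r cos(θ), y = r sin(θ), z = z, dV = r dr dθ dz, with 0 ≤ r ≤ 2, 0 ≤ θ ≤ 2π, 0 ≤ z ≤ 1.

The integrand, after substitution and multiplying by the volume element, becomes (38r^2 + 38z^2) · r, so

    ∭_V (∇·F) dV = ∫_0^{2π} ∫_0^{2} ∫_0^{1} (38r^2 + 38z^2) · r dz dr dθ.

Inner (z from 0 to 1): 38r (r^2 + 1/3).
Middle (r from 0 to 2): 532/3.
Outer (θ from 0 to 2π): 1064π/3.

Therefore ∯_{∂V} F · n dS = 1064π/3.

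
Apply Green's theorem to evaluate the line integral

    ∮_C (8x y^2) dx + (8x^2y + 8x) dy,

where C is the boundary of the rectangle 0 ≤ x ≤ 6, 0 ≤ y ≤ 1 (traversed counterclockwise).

Green's theorem converts the closed line integral into a double integral over the enclosed region D:

    ∮_C P dx + Q dy = ∬_D (∂Q/∂x - ∂P/∂y) dA.

Here P = 8x y^2, Q = 8x^2y + 8x, so

    ∂Q/∂x = 16x y + 8,    ∂P/∂y = 16x y,
    ∂Q/∂x - ∂P/∂y = 8.

D is the region 0 ≤ x ≤ 6, 0 ≤ y ≤ 1. Evaluating the double integral:

    ∬_D (8) dA = ∫_0^{6} ∫_0^{1} (8) dy dx.

Inner (y from 0 to 1): 8.
Outer (x from 0 to 6): 48.

Therefore ∮_C P dx + Q dy = 48.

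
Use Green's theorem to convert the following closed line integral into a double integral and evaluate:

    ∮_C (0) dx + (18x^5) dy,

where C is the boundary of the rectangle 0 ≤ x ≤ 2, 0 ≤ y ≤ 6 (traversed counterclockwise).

Green's theorem converts the closed line integral into a double integral over the enclosed region D:

    ∮_C P dx + Q dy = ∬_D (∂Q/∂x - ∂P/∂y) dA.

Here P = 0, Q = 18x^5, so

    ∂Q/∂x = 90x^4,    ∂P/∂y = 0,
    ∂Q/∂x - ∂P/∂y = 90x^4.

D is the region 0 ≤ x ≤ 2, 0 ≤ y ≤ 6. Evaluating the double integral:

    ∬_D (90x^4) dA = ∫_0^{2} ∫_0^{6} (90x^4) dy dx.

Inner (y from 0 to 6): 540x^4.
Outer (x from 0 to 2): 3456.

Therefore ∮_C P dx + Q dy = 3456.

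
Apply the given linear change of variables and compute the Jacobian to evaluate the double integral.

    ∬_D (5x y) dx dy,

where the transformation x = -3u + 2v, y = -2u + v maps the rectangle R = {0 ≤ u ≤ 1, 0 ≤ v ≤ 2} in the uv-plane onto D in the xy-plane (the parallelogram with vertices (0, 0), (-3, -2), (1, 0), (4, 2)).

Compute the Jacobian determinant of (x, y) with respect to (u, v):

    ∂(x,y)/∂(u,v) = | -3  2 | = (-3)(1) - (2)(-2) = 1.
                   | -2  1 |

Its absolute value is |J| = 1 (the area scaling factor).

Substituting x = -3u + 2v, y = -2u + v into the integrand,

    5x y → 30u^2 - 35u v + 10v^2,

so the integral becomes

    ∬_R (30u^2 - 35u v + 10v^2) · |J| du dv = ∫_0^1 ∫_0^2 (30u^2 - 35u v + 10v^2) dv du.

Inner (v): 60u^2 - 70u + 80/3.
Outer (u): 35/3.

Therefore ∬_D (5x y) dx dy = 35/3.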